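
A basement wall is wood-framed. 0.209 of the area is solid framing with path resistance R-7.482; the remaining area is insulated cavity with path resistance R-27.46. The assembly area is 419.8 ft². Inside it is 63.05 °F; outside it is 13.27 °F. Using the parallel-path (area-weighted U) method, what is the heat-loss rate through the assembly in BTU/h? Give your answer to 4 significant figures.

U_eff = 0.791/27.46 + 0.209/7.482 = 0.028806 + 0.027934 = 0.056739
R_eff = 1/U_eff = 17.624 ft²·°F·h/BTU
Q = 419.8 × (63.05 − 13.27) / 17.624 = 1185.7 BTU/h

1186 BTU/h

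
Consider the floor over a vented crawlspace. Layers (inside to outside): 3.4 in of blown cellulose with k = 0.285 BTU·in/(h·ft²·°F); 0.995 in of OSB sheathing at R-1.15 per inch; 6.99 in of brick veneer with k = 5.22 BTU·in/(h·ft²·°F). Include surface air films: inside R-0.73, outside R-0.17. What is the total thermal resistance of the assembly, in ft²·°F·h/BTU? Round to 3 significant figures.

3.4/0.285 = 11.93
0.995 × 1.15 = 1.144
6.99/5.22 = 1.339
R_total = 0.73 + 11.93 + 1.144 + 1.339 + 0.17 = 15.31 ft²·°F·h/BTU

15.3 ft²·°F·h/BTU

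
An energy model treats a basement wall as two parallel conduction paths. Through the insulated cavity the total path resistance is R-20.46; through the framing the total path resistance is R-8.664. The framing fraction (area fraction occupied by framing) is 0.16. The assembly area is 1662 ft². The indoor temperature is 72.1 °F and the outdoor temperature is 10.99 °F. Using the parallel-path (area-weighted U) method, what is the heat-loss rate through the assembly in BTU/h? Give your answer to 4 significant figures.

U_eff = 0.84/20.46 + 0.16/8.664 = 0.041056 + 0.018467 = 0.059523
R_eff = 1/U_eff = 16.8 ft²·°F·h/BTU
Q = 1662 × (72.1 − 10.99) / 16.8 = 6045.4 BTU/h

6045 BTU/h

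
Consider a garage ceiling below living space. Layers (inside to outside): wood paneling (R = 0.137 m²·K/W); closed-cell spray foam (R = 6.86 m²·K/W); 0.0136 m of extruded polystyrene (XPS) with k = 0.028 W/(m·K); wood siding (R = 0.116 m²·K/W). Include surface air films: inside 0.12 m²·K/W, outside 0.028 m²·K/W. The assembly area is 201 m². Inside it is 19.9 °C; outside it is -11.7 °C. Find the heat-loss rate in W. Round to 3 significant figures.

0.0136/0.028 = 0.4857
R_total = 0.12 + 0.137 + 6.86 + 0.4857 + 0.116 + 0.028 = 7.747 m²·K/W
Q = A·ΔT/R = 201 × (19.9 − (-11.7)) / 7.747 = 819.9 W

820 W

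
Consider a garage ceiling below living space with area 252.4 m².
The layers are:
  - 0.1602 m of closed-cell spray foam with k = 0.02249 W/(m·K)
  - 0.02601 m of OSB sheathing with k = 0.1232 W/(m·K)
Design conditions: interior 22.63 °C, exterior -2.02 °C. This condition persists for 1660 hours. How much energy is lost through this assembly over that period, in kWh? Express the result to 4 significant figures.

1408 kWh

0.1602/0.02249 = 7.1232
0.02601/0.1232 = 0.21112
R_total = 7.1232 + 0.21112 = 7.3343 m²·K/W
Q = 252.4 × (22.63 − (-2.02)) / 7.3343 = 848.3 W
E = 848.3 W × 1660 h / 1000 = 1408.2 kWh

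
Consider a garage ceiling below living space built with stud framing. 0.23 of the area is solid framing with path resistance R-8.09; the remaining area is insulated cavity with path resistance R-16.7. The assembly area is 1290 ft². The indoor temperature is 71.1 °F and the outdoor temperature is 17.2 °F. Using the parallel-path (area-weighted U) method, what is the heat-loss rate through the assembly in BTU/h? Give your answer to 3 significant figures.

U_eff = 0.77/16.7 + 0.23/8.09 = 0.04611 + 0.02843 = 0.07454
R_eff = 1/U_eff = 13.42 ft²·°F·h/BTU
Q = 1290 × (71.1 − 17.2) / 13.42 = 5183 BTU/h

5180 BTU/h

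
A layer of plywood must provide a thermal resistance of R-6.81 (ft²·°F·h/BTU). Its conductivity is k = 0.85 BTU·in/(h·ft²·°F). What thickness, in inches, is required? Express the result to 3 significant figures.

5.79 in

L = R × k = 6.81 × 0.85 = 5.788 in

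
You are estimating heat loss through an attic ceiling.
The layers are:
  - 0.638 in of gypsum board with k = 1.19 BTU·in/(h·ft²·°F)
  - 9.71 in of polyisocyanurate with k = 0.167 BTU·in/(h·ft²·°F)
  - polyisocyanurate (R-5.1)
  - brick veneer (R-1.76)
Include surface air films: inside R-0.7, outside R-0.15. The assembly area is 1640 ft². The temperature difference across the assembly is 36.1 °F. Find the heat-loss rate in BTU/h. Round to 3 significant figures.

892 BTU/h

0.638/1.19 = 0.5361
9.71/0.167 = 58.14
R_total = 0.7 + 0.5361 + 58.14 + 5.1 + 1.76 + 0.15 = 66.39 ft²·°F·h/BTU
Q = A·ΔT/R = 1640 × 36.1 / 66.39 = 891.8 BTU/h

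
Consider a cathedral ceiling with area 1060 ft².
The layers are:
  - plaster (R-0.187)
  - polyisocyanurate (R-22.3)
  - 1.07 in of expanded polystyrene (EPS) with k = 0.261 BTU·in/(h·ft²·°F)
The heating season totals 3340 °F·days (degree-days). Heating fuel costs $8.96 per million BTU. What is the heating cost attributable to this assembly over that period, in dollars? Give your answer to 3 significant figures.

1.07/0.261 = 4.1
R_total = 0.187 + 22.3 + 4.1 = 26.59 ft²·°F·h/BTU
E = A × HDD × 24 / R = 1060 × 3340 × 24 / 26.59 = 3196000 BTU
Cost = 3196000/10⁶ × 8.96 = $28.64

28.6 dollars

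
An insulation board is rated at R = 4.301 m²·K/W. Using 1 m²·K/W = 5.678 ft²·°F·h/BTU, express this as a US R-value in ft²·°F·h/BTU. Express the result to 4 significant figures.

24.42 ft²·°F·h/BTU

R_US = 4.301 × 5.678 = 24.421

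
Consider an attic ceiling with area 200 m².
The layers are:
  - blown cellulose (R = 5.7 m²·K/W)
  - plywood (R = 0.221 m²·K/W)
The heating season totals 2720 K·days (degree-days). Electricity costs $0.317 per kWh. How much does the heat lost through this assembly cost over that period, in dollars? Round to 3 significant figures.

R_total = 5.7 + 0.221 = 5.921 m²·K/W
E = A × HDD × 24 / R / 1000 = 200 × 2720 × 24 / 5.921 / 1000 = 2205 kWh
Cost = 2205 × 0.317 = $699

699 dollars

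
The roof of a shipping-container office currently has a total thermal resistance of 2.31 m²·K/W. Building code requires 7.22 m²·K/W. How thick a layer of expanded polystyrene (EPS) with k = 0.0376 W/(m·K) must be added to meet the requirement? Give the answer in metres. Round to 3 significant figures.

0.185 m

ΔR = 7.22 − 2.31 = 4.91 m²·K/W
L = ΔR × k = 4.91 × 0.0376 = 0.1846 m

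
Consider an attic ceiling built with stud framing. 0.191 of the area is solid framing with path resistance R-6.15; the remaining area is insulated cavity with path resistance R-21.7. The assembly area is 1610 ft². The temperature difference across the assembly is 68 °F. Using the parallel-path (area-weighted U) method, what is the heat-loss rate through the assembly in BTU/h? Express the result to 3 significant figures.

U_eff = 0.809/21.7 + 0.191/6.15 = 0.03728 + 0.03106 = 0.06834
R_eff = 1/U_eff = 14.63 ft²·°F·h/BTU
Q = 1610 × 68 / 14.63 = 7482 BTU/h

7480 BTU/h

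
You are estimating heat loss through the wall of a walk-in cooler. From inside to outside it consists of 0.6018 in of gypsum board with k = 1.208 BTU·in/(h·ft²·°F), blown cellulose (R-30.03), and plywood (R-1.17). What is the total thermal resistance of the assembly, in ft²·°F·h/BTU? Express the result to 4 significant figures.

31.70 ft²·°F·h/BTU

0.6018/1.208 = 0.49818
R_total = 0.49818 + 30.03 + 1.17 = 31.698 ft²·°F·h/BTU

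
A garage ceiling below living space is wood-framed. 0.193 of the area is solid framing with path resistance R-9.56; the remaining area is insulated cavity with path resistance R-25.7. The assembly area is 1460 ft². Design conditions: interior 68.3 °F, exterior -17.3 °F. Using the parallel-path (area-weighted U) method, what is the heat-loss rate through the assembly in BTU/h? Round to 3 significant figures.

U_eff = 0.807/25.7 + 0.193/9.56 = 0.0314 + 0.02019 = 0.05159
R_eff = 1/U_eff = 19.38 ft²·°F·h/BTU
Q = 1460 × (68.3 − (-17.3)) / 19.38 = 6447 BTU/h

6450 BTU/h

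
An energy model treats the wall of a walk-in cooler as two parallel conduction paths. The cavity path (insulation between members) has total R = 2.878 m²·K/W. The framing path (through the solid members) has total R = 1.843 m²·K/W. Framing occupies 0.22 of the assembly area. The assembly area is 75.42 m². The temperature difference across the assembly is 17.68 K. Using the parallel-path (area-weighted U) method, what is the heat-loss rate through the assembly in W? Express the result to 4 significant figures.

U_eff = 0.78/2.878 + 0.22/1.843 = 0.27102 + 0.11937 = 0.39039
R_eff = 1/U_eff = 2.5615 m²·K/W
Q = 75.42 × 17.68 / 2.5615 = 520.56 W

520.6 W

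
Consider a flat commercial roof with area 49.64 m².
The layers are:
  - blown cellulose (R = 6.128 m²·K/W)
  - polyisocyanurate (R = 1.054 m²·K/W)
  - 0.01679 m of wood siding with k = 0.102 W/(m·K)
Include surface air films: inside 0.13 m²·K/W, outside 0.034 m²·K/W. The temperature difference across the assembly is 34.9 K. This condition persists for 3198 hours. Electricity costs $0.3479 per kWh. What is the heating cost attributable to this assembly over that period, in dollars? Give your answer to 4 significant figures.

256.6 dollars

0.01679/0.102 = 0.16461
R_total = 0.13 + 6.128 + 1.054 + 0.16461 + 0.034 = 7.5106 m²·K/W
Q = 49.64 × 34.9 / 7.5106 = 230.67 W
E = 230.67 W × 3198 h / 1000 = 737.67 kWh
Cost = 737.67 × 0.3479 = $256.63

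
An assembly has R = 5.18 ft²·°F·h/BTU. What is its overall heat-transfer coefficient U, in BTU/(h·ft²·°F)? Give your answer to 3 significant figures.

0.193 BTU/(h·ft²·°F)

U = 1/R = 1/5.18 = 0.1931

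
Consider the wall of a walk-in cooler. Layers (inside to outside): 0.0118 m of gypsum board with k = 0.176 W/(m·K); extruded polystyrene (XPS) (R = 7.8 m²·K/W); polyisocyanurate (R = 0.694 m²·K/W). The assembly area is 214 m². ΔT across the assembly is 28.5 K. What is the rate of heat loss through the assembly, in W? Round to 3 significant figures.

712 W

0.0118/0.176 = 0.06705
R_total = 0.06705 + 7.8 + 0.694 = 8.561 m²·K/W
Q = A·ΔT/R = 214 × 28.5 / 8.561 = 712.4 W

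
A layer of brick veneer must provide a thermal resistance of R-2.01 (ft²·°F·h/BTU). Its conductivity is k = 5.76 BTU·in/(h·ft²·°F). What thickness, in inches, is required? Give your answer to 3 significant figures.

11.6 in

L = R × k = 2.01 × 5.76 = 11.58 in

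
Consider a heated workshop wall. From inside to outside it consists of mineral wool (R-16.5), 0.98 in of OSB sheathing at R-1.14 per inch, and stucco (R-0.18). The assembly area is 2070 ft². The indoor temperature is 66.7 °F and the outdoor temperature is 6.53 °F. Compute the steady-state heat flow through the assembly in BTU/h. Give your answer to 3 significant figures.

0.98 × 1.14 = 1.117
R_total = 16.5 + 1.117 + 0.18 = 17.8 ft²·°F·h/BTU
Q = A·ΔT/R = 2070 × (66.7 − 6.53) / 17.8 = 6998 BTU/h

7000 BTU/h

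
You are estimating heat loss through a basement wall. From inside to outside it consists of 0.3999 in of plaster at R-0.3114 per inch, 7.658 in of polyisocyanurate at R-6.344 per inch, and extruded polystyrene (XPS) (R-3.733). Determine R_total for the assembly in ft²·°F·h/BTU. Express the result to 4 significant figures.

52.44 ft²·°F·h/BTU

0.3999 × 0.3114 = 0.12453
7.658 × 6.344 = 48.582
R_total = 0.12453 + 48.582 + 3.733 = 52.44 ft²·°F·h/BTU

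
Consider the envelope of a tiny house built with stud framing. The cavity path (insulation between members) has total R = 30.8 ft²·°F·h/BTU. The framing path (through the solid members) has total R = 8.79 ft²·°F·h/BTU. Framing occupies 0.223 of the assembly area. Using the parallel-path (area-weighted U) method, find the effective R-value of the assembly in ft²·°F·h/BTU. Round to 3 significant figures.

U_eff = 0.777/30.8 + 0.223/8.79 = 0.02523 + 0.02537 = 0.0506
R_eff = 1/U_eff = 19.76 ft²·°F·h/BTU

19.8 ft²·°F·h/BTU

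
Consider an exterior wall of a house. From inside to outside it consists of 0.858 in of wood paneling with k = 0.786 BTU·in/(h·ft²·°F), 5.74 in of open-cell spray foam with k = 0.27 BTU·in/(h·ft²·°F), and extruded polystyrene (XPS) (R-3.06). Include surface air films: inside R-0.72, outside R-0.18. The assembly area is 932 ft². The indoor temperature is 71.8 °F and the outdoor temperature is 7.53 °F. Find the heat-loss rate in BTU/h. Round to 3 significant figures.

2280 BTU/h

0.858/0.786 = 1.092
5.74/0.27 = 21.26
R_total = 0.72 + 1.092 + 21.26 + 3.06 + 0.18 = 26.31 ft²·°F·h/BTU
Q = A·ΔT/R = 932 × (71.8 − 7.53) / 26.31 = 2277 BTU/h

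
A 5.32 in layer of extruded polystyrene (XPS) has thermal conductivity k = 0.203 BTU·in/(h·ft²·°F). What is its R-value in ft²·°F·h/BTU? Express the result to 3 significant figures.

26.2 ft²·°F·h/BTU

R = L/k = 5.32/0.203 = 26.21 ft²·°F·h/BTU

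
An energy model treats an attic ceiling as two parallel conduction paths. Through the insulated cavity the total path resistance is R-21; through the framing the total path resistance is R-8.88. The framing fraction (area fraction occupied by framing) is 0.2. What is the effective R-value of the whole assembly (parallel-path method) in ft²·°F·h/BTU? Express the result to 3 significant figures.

16.5 ft²·°F·h/BTU

U_eff = 0.8/21 + 0.2/8.88 = 0.0381 + 0.02252 = 0.06062
R_eff = 1/U_eff = 16.5 ft²·°F·h/BTU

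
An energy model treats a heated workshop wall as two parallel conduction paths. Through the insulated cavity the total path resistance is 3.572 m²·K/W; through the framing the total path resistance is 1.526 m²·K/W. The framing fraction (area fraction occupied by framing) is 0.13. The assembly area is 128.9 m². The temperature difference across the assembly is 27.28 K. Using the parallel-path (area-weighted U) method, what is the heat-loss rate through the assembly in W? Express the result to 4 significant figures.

1156 W

U_eff = 0.87/3.572 + 0.13/1.526 = 0.24356 + 0.08519 = 0.32875
R_eff = 1/U_eff = 3.0418 m²·K/W
Q = 128.9 × 27.28 / 3.0418 = 1156 W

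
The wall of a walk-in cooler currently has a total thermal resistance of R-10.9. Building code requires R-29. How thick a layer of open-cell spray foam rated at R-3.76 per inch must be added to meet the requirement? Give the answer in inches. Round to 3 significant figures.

4.81 in

ΔR = 29 − 10.9 = 18.1 ft²·°F·h/BTU
L = ΔR / (R/in) = 18.1/3.76 = 4.814 in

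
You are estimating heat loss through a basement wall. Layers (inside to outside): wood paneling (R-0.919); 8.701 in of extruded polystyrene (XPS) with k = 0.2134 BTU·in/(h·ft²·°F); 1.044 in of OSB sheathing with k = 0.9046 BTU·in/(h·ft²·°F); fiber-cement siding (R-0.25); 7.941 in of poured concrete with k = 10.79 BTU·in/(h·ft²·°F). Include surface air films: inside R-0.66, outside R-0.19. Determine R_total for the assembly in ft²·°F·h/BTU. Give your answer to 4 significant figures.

8.701/0.2134 = 40.773
1.044/0.9046 = 1.1541
7.941/10.79 = 0.73596
R_total = 0.66 + 0.919 + 40.773 + 1.1541 + 0.25 + 0.73596 + 0.19 = 44.682 ft²·°F·h/BTU

44.68 ft²·°F·h/BTU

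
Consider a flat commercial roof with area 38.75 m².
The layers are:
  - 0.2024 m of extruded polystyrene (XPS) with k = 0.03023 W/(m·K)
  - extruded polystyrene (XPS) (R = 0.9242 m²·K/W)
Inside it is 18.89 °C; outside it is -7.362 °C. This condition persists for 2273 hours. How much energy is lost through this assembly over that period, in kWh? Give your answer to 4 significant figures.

0.2024/0.03023 = 6.6953
R_total = 6.6953 + 0.9242 = 7.6195 m²·K/W
Q = 38.75 × (18.89 − (-7.362)) / 7.6195 = 133.51 W
E = 133.51 W × 2273 h / 1000 = 303.46 kWh

303.5 kWh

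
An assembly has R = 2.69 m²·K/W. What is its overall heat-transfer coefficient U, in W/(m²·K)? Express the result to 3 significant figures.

U = 1/R = 1/2.69 = 0.3717

0.372 W/(m²·K)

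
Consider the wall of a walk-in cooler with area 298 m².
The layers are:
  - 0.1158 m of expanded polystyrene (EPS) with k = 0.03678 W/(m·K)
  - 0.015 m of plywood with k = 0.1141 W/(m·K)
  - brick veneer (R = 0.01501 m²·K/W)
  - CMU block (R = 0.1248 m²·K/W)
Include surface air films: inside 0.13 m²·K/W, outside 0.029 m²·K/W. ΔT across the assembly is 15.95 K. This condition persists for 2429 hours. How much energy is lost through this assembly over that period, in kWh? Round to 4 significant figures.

0.1158/0.03678 = 3.1485
0.015/0.1141 = 0.13146
R_total = 0.13 + 3.1485 + 0.13146 + 0.01501 + 0.1248 + 0.029 = 3.5787 m²·K/W
Q = 298 × 15.95 / 3.5787 = 1328.2 W
E = 1328.2 W × 2429 h / 1000 = 3226.1 kWh

3226 kWh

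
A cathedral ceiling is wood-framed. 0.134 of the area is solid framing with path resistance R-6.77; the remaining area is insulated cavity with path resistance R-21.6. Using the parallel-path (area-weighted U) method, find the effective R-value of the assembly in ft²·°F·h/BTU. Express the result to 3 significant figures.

U_eff = 0.866/21.6 + 0.134/6.77 = 0.04009 + 0.01979 = 0.05989
R_eff = 1/U_eff = 16.7 ft²·°F·h/BTU

16.7 ft²·°F·h/BTU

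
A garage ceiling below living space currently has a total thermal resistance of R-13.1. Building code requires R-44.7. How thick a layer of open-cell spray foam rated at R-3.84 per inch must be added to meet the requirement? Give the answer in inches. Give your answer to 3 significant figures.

ΔR = 44.7 − 13.1 = 31.6 ft²·°F·h/BTU
L = ΔR / (R/in) = 31.6/3.84 = 8.229 in

8.23 in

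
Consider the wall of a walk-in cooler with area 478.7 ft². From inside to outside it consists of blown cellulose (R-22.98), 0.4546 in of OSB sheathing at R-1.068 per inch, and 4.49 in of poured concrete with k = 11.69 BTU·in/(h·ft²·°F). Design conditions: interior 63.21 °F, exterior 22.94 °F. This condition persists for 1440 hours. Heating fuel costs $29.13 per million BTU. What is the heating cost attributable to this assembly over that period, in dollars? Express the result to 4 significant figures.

33.91 dollars

0.4546 × 1.068 = 0.48551
4.49/11.69 = 0.38409
R_total = 22.98 + 0.48551 + 0.38409 = 23.85 ft²·°F·h/BTU
Q = 478.7 × (63.21 − 22.94) / 23.85 = 808.28 BTU/h
E = 808.28 × 1440 = 1163900 BTU
Cost = 1163900/10⁶ × 29.13 = $33.905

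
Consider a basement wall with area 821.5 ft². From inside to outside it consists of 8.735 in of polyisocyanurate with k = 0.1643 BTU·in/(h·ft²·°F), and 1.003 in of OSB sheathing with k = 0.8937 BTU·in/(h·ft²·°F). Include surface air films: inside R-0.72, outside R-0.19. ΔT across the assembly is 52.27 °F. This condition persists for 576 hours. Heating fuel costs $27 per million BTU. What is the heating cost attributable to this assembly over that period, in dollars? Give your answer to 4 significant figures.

12.10 dollars

8.735/0.1643 = 53.165
1.003/0.8937 = 1.1223
R_total = 0.72 + 53.165 + 1.1223 + 0.19 = 55.197 ft²·°F·h/BTU
Q = 821.5 × 52.27 / 55.197 = 777.93 BTU/h
E = 777.93 × 576 = 448090 BTU
Cost = 448090/10⁶ × 27 = $12.098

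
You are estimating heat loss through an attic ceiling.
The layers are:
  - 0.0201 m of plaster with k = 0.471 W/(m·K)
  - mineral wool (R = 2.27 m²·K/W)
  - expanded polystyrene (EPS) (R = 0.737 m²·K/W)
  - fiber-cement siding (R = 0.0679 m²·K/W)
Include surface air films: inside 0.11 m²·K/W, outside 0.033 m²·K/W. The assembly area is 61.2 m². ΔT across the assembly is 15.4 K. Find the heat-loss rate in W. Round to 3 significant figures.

289 W

0.0201/0.471 = 0.04268
R_total = 0.11 + 0.04268 + 2.27 + 0.737 + 0.0679 + 0.033 = 3.261 m²·K/W
Q = A·ΔT/R = 61.2 × 15.4 / 3.261 = 289.1 W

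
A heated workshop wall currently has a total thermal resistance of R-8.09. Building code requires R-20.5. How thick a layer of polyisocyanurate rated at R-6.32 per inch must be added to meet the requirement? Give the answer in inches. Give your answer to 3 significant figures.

ΔR = 20.5 − 8.09 = 12.41 ft²·°F·h/BTU
L = ΔR / (R/in) = 12.41/6.32 = 1.964 in

1.96 in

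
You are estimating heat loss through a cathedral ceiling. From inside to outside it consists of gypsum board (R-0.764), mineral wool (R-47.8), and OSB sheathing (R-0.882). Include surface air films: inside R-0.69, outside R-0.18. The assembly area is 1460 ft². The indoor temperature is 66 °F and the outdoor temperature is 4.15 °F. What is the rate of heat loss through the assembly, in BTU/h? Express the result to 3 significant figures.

R_total = 0.69 + 0.764 + 47.8 + 0.882 + 0.18 = 50.32 ft²·°F·h/BTU
Q = A·ΔT/R = 1460 × (66 − 4.15) / 50.32 = 1795 BTU/h

1790 BTU/h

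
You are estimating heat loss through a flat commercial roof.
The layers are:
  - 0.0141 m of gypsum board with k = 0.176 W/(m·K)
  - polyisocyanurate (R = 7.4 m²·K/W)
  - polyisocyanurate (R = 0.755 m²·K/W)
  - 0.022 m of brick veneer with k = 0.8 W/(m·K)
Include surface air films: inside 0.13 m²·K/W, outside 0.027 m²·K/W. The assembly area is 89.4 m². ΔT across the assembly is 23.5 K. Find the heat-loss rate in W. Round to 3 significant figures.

0.0141/0.176 = 0.08011
0.022/0.8 = 0.0275
R_total = 0.13 + 0.08011 + 7.4 + 0.755 + 0.0275 + 0.027 = 8.42 m²·K/W
Q = A·ΔT/R = 89.4 × 23.5 / 8.42 = 249.5 W

250 W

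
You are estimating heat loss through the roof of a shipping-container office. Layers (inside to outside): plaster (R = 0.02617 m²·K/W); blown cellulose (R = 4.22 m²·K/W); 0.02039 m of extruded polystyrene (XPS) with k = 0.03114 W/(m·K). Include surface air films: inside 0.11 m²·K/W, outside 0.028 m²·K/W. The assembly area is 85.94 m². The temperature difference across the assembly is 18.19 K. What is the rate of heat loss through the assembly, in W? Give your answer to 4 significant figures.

0.02039/0.03114 = 0.65478
R_total = 0.11 + 0.02617 + 4.22 + 0.65478 + 0.028 = 5.039 m²·K/W
Q = A·ΔT/R = 85.94 × 18.19 / 5.039 = 310.23 W

310.2 W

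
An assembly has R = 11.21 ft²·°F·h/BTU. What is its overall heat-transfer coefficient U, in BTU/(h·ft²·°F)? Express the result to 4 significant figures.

U = 1/R = 1/11.21 = 0.089206

0.08921 BTU/(h·ft²·°F)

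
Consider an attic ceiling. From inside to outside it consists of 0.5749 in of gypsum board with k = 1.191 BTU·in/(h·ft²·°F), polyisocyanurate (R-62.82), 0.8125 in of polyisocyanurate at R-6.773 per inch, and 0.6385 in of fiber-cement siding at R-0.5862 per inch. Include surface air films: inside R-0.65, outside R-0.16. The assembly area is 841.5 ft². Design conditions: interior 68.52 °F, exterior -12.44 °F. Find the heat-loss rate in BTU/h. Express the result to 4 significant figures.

973.4 BTU/h

0.5749/1.191 = 0.4827
0.8125 × 6.773 = 5.5031
0.6385 × 0.5862 = 0.37429
R_total = 0.65 + 0.4827 + 62.82 + 5.5031 + 0.37429 + 0.16 = 69.99 ft²·°F·h/BTU
Q = A·ΔT/R = 841.5 × (68.52 − (-12.44)) / 69.99 = 973.39 BTU/h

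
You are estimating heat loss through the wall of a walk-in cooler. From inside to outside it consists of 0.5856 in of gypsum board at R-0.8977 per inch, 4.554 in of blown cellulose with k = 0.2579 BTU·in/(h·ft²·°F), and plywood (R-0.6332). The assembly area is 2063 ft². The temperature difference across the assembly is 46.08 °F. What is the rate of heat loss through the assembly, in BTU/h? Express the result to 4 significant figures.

0.5856 × 0.8977 = 0.52569
4.554/0.2579 = 17.658
R_total = 0.52569 + 17.658 + 0.6332 = 18.817 ft²·°F·h/BTU
Q = A·ΔT/R = 2063 × 46.08 / 18.817 = 5052 BTU/h

5052 BTU/h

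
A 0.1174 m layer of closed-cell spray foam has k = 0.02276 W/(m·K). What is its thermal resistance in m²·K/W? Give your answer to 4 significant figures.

5.158 m²·K/W

R = L/k = 0.1174/0.02276 = 5.1582 m²·K/W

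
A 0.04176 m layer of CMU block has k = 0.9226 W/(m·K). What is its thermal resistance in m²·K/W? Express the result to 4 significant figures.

0.04526 m²·K/W

R = L/k = 0.04176/0.9226 = 0.045263 m²·K/W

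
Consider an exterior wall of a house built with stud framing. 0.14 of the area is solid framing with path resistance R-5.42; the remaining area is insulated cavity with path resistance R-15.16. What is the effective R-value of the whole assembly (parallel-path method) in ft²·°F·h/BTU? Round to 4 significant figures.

12.11 ft²·°F·h/BTU

U_eff = 0.86/15.16 + 0.14/5.42 = 0.056728 + 0.02583 = 0.082558
R_eff = 1/U_eff = 12.113 ft²·°F·h/BTU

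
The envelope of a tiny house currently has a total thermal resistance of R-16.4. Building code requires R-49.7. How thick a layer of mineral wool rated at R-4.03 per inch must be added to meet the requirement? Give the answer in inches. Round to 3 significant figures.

8.26 in

ΔR = 49.7 − 16.4 = 33.3 ft²·°F·h/BTU
L = ΔR / (R/in) = 33.3/4.03 = 8.263 in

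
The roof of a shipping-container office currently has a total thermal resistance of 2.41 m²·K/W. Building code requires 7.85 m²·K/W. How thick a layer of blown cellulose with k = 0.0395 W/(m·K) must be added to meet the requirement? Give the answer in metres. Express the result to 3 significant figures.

ΔR = 7.85 − 2.41 = 5.44 m²·K/W
L = ΔR × k = 5.44 × 0.0395 = 0.2149 m

0.215 m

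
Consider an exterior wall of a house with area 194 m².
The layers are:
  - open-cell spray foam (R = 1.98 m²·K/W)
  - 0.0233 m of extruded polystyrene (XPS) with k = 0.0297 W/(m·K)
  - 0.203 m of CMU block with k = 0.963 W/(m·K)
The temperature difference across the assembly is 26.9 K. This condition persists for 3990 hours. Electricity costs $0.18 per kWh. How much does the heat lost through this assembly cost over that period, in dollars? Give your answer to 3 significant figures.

0.0233/0.0297 = 0.7845
0.203/0.963 = 0.2108
R_total = 1.98 + 0.7845 + 0.2108 = 2.975 m²·K/W
Q = 194 × 26.9 / 2.975 = 1754 W
E = 1754 W × 3990 h / 1000 = 6998 kWh
Cost = 6998 × 0.18 = $1260

1260 dollars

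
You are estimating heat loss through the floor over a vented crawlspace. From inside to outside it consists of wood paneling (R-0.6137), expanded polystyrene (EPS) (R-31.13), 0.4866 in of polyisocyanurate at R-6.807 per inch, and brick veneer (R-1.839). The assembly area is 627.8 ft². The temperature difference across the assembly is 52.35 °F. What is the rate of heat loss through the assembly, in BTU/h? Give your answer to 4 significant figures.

0.4866 × 6.807 = 3.3123
R_total = 0.6137 + 31.13 + 3.3123 + 1.839 = 36.895 ft²·°F·h/BTU
Q = A·ΔT/R = 627.8 × 52.35 / 36.895 = 890.78 BTU/h

890.8 BTU/h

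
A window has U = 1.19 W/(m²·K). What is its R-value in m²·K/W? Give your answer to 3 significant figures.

R = 1/U = 1/1.19 = 0.8403

0.840 m²·K/W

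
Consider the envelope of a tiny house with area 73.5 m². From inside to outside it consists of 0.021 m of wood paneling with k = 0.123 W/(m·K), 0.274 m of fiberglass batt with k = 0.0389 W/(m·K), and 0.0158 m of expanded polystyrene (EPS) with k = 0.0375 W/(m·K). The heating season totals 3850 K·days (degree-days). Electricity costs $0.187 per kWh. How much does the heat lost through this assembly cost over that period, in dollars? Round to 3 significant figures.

0.021/0.123 = 0.1707
0.274/0.0389 = 7.044
0.0158/0.0375 = 0.4213
R_total = 0.1707 + 7.044 + 0.4213 = 7.636 m²·K/W
E = A × HDD × 24 / R / 1000 = 73.5 × 3850 × 24 / 7.636 / 1000 = 889.4 kWh
Cost = 889.4 × 0.187 = $166.3

166 dollars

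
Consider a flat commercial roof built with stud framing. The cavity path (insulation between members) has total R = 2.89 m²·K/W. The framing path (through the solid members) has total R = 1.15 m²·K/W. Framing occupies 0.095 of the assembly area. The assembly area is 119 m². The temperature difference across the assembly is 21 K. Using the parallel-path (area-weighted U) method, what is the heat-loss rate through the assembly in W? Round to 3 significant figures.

U_eff = 0.905/2.89 + 0.095/1.15 = 0.3131 + 0.08261 = 0.3958
R_eff = 1/U_eff = 2.527 m²·K/W
Q = 119 × 21 / 2.527 = 989 W

989 W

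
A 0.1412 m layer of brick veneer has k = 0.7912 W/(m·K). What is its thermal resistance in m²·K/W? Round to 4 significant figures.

0.1785 m²·K/W

R = L/k = 0.1412/0.7912 = 0.17846 m²·K/W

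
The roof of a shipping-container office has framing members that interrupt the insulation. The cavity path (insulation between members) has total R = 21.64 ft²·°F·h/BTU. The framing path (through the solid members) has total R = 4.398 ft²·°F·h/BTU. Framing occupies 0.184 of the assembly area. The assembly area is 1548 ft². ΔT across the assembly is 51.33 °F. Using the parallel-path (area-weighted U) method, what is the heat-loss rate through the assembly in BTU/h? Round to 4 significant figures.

U_eff = 0.816/21.64 + 0.184/4.398 = 0.037708 + 0.041837 = 0.079545
R_eff = 1/U_eff = 12.571 ft²·°F·h/BTU
Q = 1548 × 51.33 / 12.571 = 6320.6 BTU/h

6321 BTU/h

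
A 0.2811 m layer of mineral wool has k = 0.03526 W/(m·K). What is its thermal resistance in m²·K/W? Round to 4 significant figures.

R = L/k = 0.2811/0.03526 = 7.9722 m²·K/W

7.972 m²·K/W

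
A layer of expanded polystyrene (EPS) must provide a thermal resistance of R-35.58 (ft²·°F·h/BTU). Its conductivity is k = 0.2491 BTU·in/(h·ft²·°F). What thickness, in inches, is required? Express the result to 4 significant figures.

L = R × k = 35.58 × 0.2491 = 8.863 in

8.863 in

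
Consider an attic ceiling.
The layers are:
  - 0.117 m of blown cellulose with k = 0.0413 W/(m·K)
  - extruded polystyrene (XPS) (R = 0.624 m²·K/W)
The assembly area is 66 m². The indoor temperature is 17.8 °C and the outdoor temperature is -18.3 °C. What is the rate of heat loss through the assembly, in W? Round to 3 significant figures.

0.117/0.0413 = 2.833
R_total = 2.833 + 0.624 = 3.457 m²·K/W
Q = A·ΔT/R = 66 × (17.8 − (-18.3)) / 3.457 = 689.2 W

689 W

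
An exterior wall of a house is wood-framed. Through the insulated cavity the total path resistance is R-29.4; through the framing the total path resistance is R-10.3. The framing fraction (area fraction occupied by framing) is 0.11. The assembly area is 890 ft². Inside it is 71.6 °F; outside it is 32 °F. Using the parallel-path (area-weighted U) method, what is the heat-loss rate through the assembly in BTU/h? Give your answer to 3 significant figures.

1440 BTU/h

U_eff = 0.89/29.4 + 0.11/10.3 = 0.03027 + 0.01068 = 0.04095
R_eff = 1/U_eff = 24.42 ft²·°F·h/BTU
Q = 890 × (71.6 − 32) / 24.42 = 1443 BTU/h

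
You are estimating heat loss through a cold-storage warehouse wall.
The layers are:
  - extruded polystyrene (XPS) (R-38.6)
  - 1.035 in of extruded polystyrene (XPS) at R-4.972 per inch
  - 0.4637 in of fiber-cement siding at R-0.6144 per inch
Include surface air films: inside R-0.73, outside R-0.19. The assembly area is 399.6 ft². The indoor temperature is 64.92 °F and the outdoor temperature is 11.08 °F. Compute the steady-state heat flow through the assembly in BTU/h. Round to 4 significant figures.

478.6 BTU/h

1.035 × 4.972 = 5.146
0.4637 × 0.6144 = 0.2849
R_total = 0.73 + 38.6 + 5.146 + 0.2849 + 0.19 = 44.951 ft²·°F·h/BTU
Q = A·ΔT/R = 399.6 × (64.92 − 11.08) / 44.951 = 478.62 BTU/h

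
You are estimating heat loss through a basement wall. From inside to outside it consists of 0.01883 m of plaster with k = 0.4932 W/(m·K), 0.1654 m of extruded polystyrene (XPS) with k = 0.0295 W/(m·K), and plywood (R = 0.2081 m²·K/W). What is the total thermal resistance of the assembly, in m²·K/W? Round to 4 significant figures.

5.853 m²·K/W

0.01883/0.4932 = 0.038179
0.1654/0.0295 = 5.6068
R_total = 0.038179 + 5.6068 + 0.2081 = 5.8531 m²·K/W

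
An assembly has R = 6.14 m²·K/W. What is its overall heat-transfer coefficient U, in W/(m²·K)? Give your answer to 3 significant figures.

U = 1/R = 1/6.14 = 0.1629

0.163 W/(m²·K)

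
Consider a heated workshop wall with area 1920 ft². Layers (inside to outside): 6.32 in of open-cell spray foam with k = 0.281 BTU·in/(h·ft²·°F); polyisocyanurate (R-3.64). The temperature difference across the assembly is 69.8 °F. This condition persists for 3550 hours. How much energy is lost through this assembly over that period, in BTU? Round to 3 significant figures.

6.32/0.281 = 22.49
R_total = 22.49 + 3.64 = 26.13 ft²·°F·h/BTU
Q = 1920 × 69.8 / 26.13 = 5129 BTU/h
E = 5129 × 3550 = 18210000 BTU

18200000 BTU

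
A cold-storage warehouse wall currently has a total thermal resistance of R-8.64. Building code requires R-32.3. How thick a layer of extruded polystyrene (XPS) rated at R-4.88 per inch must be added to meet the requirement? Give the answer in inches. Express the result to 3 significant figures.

ΔR = 32.3 − 8.64 = 23.66 ft²·°F·h/BTU
L = ΔR / (R/in) = 23.66/4.88 = 4.848 in

4.85 in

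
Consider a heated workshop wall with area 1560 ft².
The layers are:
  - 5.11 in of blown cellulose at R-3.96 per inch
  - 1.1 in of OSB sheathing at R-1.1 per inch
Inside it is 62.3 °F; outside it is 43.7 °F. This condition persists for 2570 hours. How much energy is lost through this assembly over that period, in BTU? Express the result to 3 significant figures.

3480000 BTU

5.11 × 3.96 = 20.24
1.1 × 1.1 = 1.21
R_total = 20.24 + 1.21 = 21.45 ft²·°F·h/BTU
Q = 1560 × (62.3 − 43.7) / 21.45 = 1353 BTU/h
E = 1353 × 2570 = 3477000 BTU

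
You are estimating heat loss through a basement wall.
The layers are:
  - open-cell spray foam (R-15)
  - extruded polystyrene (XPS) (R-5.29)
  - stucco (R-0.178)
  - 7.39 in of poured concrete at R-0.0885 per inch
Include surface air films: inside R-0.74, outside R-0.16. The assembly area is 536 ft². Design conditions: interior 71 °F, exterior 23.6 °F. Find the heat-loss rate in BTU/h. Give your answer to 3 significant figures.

1150 BTU/h

7.39 × 0.0885 = 0.654
R_total = 0.74 + 15 + 5.29 + 0.178 + 0.654 + 0.16 = 22.02 ft²·°F·h/BTU
Q = A·ΔT/R = 536 × (71 − 23.6) / 22.02 = 1154 BTU/h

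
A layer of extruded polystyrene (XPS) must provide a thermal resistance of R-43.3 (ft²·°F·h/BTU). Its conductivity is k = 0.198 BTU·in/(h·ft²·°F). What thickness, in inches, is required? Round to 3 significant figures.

L = R × k = 43.3 × 0.198 = 8.573 in

8.57 in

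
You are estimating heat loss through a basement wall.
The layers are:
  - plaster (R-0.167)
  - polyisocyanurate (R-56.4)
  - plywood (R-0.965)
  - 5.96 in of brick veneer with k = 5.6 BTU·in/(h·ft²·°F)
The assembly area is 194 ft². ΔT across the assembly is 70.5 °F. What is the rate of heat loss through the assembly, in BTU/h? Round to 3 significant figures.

233 BTU/h

5.96/5.6 = 1.064
R_total = 0.167 + 56.4 + 0.965 + 1.064 = 58.6 ft²·°F·h/BTU
Q = A·ΔT/R = 194 × 70.5 / 58.6 = 233.4 BTU/h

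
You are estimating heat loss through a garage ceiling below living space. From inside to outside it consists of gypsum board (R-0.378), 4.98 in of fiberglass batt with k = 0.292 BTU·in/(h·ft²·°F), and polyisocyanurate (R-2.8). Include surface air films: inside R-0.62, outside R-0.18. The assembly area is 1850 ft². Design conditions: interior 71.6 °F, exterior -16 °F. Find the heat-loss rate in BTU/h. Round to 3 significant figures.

4.98/0.292 = 17.05
R_total = 0.62 + 0.378 + 17.05 + 2.8 + 0.18 = 21.03 ft²·°F·h/BTU
Q = A·ΔT/R = 1850 × (71.6 − (-16)) / 21.03 = 7705 BTU/h

7710 BTU/h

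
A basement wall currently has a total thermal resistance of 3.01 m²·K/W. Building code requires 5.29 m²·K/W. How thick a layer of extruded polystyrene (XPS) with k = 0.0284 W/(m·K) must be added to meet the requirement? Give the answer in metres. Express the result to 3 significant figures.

ΔR = 5.29 − 3.01 = 2.28 m²·K/W
L = ΔR × k = 2.28 × 0.0284 = 0.06475 m

0.0648 m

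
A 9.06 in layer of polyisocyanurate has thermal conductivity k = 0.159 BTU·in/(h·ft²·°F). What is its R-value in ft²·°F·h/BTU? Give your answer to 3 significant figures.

57.0 ft²·°F·h/BTU

R = L/k = 9.06/0.159 = 56.98 ft²·°F·h/BTU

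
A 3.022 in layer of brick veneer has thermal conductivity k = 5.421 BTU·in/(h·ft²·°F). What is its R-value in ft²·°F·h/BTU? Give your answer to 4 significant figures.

0.5575 ft²·°F·h/BTU

R = L/k = 3.022/5.421 = 0.55746 ft²·°F·h/BTU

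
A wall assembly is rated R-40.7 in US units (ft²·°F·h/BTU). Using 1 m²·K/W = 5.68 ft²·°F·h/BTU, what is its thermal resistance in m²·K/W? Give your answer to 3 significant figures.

R_SI = 40.7/5.68 = 7.165

7.17 m²·K/W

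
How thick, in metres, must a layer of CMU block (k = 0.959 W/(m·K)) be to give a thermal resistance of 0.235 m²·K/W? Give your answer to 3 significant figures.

L = R·k = 0.235 × 0.959 = 0.2254 m

0.225 m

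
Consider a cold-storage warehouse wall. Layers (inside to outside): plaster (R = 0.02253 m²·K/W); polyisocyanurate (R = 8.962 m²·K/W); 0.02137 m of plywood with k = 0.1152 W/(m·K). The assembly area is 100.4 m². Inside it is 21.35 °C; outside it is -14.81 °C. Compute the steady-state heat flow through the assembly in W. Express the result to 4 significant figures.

0.02137/0.1152 = 0.1855
R_total = 0.02253 + 8.962 + 0.1855 = 9.17 m²·K/W
Q = A·ΔT/R = 100.4 × (21.35 − (-14.81)) / 9.17 = 395.91 W

395.9 W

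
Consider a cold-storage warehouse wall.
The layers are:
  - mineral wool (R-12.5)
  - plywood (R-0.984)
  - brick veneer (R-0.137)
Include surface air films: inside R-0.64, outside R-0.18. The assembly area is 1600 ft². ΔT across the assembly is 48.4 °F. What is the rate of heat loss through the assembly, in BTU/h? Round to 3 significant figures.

5360 BTU/h

R_total = 0.64 + 12.5 + 0.984 + 0.137 + 0.18 = 14.44 ft²·°F·h/BTU
Q = A·ΔT/R = 1600 × 48.4 / 14.44 = 5363 BTU/h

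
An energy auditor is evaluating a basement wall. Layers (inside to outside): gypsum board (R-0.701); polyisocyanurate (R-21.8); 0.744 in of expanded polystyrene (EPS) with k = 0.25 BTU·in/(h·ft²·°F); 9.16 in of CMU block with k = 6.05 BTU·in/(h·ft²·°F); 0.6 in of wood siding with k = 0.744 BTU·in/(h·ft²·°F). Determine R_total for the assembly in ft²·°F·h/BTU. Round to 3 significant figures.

0.744/0.25 = 2.976
9.16/6.05 = 1.514
0.6/0.744 = 0.8065
R_total = 0.701 + 21.8 + 2.976 + 1.514 + 0.8065 = 27.8 ft²·°F·h/BTU

27.8 ft²·°F·h/BTU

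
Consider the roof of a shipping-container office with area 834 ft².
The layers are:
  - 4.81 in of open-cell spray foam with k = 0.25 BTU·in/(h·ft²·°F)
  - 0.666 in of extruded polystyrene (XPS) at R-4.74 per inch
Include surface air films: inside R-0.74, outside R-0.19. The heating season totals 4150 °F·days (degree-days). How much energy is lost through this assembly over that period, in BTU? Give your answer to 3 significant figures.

4.81/0.25 = 19.24
0.666 × 4.74 = 3.157
R_total = 0.74 + 19.24 + 3.157 + 0.19 = 23.33 ft²·°F·h/BTU
E = A × HDD × 24 / R = 834 × 4150 × 24 / 23.33 = 3561000 BTU

3560000 BTU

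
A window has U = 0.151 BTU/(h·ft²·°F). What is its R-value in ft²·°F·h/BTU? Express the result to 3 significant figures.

6.62 ft²·°F·h/BTU

R = 1/U = 1/0.151 = 6.623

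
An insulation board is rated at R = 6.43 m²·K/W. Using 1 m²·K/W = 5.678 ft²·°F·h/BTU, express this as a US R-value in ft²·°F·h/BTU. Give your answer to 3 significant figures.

36.5 ft²·°F·h/BTU

R_US = 6.43 × 5.678 = 36.51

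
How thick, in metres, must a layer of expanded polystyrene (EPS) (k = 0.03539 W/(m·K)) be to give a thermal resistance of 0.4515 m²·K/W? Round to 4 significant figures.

0.01598 m

L = R·k = 0.4515 × 0.03539 = 0.015979 m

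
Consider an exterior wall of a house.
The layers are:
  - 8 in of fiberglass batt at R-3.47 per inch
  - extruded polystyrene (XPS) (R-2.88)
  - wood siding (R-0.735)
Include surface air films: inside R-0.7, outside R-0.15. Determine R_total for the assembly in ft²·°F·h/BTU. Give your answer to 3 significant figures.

8 × 3.47 = 27.76
R_total = 0.7 + 27.76 + 2.88 + 0.735 + 0.15 = 32.23 ft²·°F·h/BTU

32.2 ft²·°F·h/BTU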